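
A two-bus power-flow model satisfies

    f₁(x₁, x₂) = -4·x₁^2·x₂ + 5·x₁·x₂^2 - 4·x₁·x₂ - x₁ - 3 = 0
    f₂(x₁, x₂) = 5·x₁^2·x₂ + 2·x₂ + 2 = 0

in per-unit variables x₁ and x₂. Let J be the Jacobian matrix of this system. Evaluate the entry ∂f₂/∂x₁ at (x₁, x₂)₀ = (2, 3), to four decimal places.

60.0000

∂f₂/∂x₁ = 10·x₁·x₂.
At (2, 3) this is 60.0000.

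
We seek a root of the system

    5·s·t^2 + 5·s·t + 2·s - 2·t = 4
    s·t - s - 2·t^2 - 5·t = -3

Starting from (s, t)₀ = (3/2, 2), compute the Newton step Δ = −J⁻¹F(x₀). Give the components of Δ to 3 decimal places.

(0.048, -1.170)

At (3/2, 2): F = (40.000, -13.500).
Jacobian J = [[5·t^2 + 5·t + 2, 10·s·t + 5·s - 2], [t - 1, s - 4·t - 5]].
At the point, J = [[32.000, 35.500], [1.000, -11.500]] (det J = -403.500).
Solving J·Δ = −F gives Δ = (0.048, -1.170).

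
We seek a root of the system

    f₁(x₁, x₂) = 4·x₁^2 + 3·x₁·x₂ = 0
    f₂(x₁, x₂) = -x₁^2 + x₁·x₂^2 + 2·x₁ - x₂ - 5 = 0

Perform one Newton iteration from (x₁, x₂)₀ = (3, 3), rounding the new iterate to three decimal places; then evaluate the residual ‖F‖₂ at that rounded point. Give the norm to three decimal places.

At (3, 3): F = (63.000, 16.000).
Jacobian J = [[8·x₁ + 3·x₂, 3·x₁], [-2·x₁ + x₂^2 + 2, 2·x₁·x₂ - 1]].
At the point, J = [[33.000, 9.000], [5.000, 17.000]] (det J = 516.000).
Solving J·Δ = −F gives Δ = (-1.797, -0.413).
Then the next iterate is (x₁, x₂)₁ = (1.203, 2.587).
Re-evaluating at (1.203, 2.587): F = (15.12532, 1.42295), so ‖F‖₂ = 15.192.

15.192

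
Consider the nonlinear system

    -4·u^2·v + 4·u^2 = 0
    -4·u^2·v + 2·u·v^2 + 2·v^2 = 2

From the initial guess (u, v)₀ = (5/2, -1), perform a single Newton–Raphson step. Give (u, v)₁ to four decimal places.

At (5/2, -1): F = (50.0000, 30.0000).
Jacobian J = [[-8·u·v + 8·u, -4·u^2], [-8·u·v + 2·v^2, -4·u^2 + 4·u·v + 4·v]].
At the point, J = [[40.0000, -25.0000], [22.0000, -39.0000]] (det J = -1010.0000).
Solving J·Δ = −F gives Δ = (-1.1881, 0.0990).
Then the next iterate is (u, v)₁ = (1.3119, -0.9010).

(1.3119, -0.9010)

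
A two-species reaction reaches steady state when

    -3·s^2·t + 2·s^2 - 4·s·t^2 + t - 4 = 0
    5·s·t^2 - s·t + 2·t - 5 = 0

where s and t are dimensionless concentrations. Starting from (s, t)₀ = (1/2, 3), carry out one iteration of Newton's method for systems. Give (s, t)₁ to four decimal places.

At (1/2, 3): F = (-20.7500, 22.0000).
Jacobian J = [[-6·s·t + 4·s - 4·t^2, -3·s^2 - 8·s·t + 1], [5·t^2 - t, 10·s·t - s + 2]].
At the point, J = [[-43.0000, -11.7500], [42.0000, 16.5000]] (det J = -216.0000).
Solving J·Δ = −F gives Δ = (-0.3883, -0.3449).
Then the next iterate is (s, t)₁ = (0.1117, 2.6551).

(0.1117, 2.6551)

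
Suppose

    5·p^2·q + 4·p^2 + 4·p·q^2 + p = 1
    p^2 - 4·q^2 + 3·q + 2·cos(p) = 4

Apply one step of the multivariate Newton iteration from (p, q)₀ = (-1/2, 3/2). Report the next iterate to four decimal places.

(-0.2951, 0.7774)

At (-1/2, 3/2): F = (-3.1250, -6.494835).
Jacobian J = [[10·p·q + 8·p + 4·q^2 + 1, 5·p^2 + 8·p·q], [2·p - 2·sin(p), -8·q + 3]].
At the point, J = [[-1.5000, -4.7500], [-0.041149, -9.0000]] (det J = 13.304543).
Solving J·Δ = −F gives Δ = (0.2049, -0.7226).
Then the next iterate is (p, q)₁ = (-0.2951, 0.7774).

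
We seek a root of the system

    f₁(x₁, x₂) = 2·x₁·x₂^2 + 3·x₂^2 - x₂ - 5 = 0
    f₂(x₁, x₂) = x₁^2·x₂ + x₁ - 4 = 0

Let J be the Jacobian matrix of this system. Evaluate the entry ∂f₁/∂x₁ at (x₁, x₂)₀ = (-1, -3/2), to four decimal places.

4.5000

∂f₁/∂x₁ = 2·x₂^2.
At (-1, -3/2) this is 4.5000.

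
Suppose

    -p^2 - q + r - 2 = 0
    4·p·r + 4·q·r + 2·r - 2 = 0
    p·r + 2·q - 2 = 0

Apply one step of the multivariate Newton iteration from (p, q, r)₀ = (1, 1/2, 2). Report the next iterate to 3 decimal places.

At (1, 1/2, 2): F = (-1.500, 14.000, 1.000).
Jacobian J = [[-2·p, -1, 1], [4·r, 4·r, 4·p + 4·q + 2], [r, 2, p]].
At the point, J = [[-2.000, -1.000, 1.000], [8.000, 8.000, 8.000], [2.000, 2.000, 1.000]] (det J = 8.000).
Solving J·Δ = −F gives Δ = (-4.750, 5.500, -2.500).
Then the next iterate is (p, q, r)₁ = (-3.750, 6.000, -0.500).

(-3.750, 6.000, -0.500)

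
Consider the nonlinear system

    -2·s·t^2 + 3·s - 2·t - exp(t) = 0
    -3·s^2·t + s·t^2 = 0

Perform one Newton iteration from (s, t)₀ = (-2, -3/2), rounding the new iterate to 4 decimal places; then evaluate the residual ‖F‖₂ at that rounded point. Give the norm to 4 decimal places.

4.2667

At (-2, -3/2): F = (5.776870, 13.5000).
Jacobian J = [[-2·t^2 + 3, -4·s·t - exp(t) - 2], [-6·s·t + t^2, -3·s^2 + 2·s·t]].
At the point, J = [[-1.5000, -14.223130], [-15.7500, -6.0000]] (det J = -215.014300).
Solving J·Δ = −F gives Δ = (0.7318, 0.3290).
Then the next iterate is (s, t)₁ = (-1.2682, -1.1710).
Re-evaluating at (-1.2682, -1.1710): F = (1.705359, 3.911060), so ‖F‖₂ = 4.2667.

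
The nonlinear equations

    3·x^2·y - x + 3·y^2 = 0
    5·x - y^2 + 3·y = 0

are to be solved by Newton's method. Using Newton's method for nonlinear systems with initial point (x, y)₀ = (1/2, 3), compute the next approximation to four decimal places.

(-0.6306, 1.9490)

At (1/2, 3): F = (28.7500, 2.5000).
Jacobian J = [[6·x·y - 1, 3·x^2 + 6·y], [5, -2·y + 3]].
At the point, J = [[8.0000, 18.7500], [5.0000, -3.0000]] (det J = -117.7500).
Solving J·Δ = −F gives Δ = (-1.1306, -1.0510).
Then the next iterate is (x, y)₁ = (-0.6306, 1.9490).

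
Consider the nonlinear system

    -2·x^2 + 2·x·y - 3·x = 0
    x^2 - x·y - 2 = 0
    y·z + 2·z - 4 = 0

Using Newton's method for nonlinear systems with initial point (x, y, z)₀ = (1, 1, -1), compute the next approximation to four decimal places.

(-1.3333, -3.3333, -0.1111)

At (1, 1, -1): F = (-3.0000, -2.0000, -7.0000).
Jacobian J = [[-4·x + 2·y - 3, 2·x, 0], [2·x - y, -x, 0], [0, z, y + 2]].
At the point, J = [[-5.0000, 2.0000, 0.0000], [1.0000, -1.0000, 0.0000], [0.0000, -1.0000, 3.0000]] (det J = 9.0000).
Solving J·Δ = −F gives Δ = (-2.3333, -4.3333, 0.8889).
Then the next iterate is (x, y, z)₁ = (-1.3333, -3.3333, -0.1111).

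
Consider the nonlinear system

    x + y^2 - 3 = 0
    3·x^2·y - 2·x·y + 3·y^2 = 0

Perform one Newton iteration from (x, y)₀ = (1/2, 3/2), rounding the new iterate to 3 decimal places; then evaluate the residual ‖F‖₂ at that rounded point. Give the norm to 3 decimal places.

7.474

At (1/2, 3/2): F = (-0.250, 6.375).
Jacobian J = [[1, 2·y], [6·x·y - 2·y, 3·x^2 - 2·x + 6·y]].
At the point, J = [[1.000, 3.000], [1.500, 8.750]] (det J = 4.250).
Solving J·Δ = −F gives Δ = (5.015, -1.588).
Then the next iterate is (x, y)₁ = (5.515, -0.088).
Re-evaluating at (5.515, -0.088): F = (2.52274, -7.03575), so ‖F‖₂ = 7.474.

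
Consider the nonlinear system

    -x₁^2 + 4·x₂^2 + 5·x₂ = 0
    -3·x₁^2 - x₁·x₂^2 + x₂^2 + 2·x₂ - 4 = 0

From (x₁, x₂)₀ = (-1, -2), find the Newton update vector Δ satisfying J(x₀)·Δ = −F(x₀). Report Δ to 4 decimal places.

(6.3000, 1.6000)

At (-1, -2): F = (5.0000, -3.0000).
Jacobian J = [[-2·x₁, 8·x₂ + 5], [-6·x₁ - x₂^2, -2·x₁·x₂ + 2·x₂ + 2]].
At the point, J = [[2.0000, -11.0000], [2.0000, -6.0000]] (det J = 10.0000).
Solving J·Δ = −F gives Δ = (6.3000, 1.6000).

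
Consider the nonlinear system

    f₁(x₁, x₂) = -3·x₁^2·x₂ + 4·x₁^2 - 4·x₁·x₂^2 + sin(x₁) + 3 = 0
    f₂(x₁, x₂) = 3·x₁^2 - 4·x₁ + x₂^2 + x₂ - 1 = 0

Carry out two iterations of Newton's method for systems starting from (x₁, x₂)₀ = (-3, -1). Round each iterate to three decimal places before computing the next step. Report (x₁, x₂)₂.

(-0.511, -0.920)

At (-3, -1): F = (77.85888, 38.000).
Jacobian J = [[-6·x₁·x₂ + 8·x₁ - 4·x₂^2 + cos(x₁), -3·x₁^2 - 8·x₁·x₂], [6·x₁ - 4, 2·x₂ + 1]].
At the point, J = [[-46.98999, -51.000], [-22.000, -1.000]] (det J = -1075.01001).
Solving J·Δ = −F gives Δ = (1.730, -0.068).
Then the next iterate is (x₁, x₂)₁ = (-1.270, -1.068).
Round to (-1.270, -1.068) and repeat: F = (19.45860, 8.99132), J = [[-22.56438, -15.68958], [-11.620, -1.136]].
Δ = (0.759, 0.148), so (x₁, x₂)₂ = (-0.511, -0.920).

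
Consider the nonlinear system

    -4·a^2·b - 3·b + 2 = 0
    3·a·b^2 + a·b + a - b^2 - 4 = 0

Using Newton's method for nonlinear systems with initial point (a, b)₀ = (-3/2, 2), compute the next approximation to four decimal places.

(-1.1068, 0.9531)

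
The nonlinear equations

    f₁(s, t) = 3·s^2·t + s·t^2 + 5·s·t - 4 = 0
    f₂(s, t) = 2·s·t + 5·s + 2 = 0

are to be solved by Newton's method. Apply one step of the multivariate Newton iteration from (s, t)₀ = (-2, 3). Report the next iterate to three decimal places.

At (-2, 3): F = (-16.000, -20.000).
Jacobian J = [[6·s·t + t^2 + 5·t, 3·s^2 + 2·s·t + 5·s], [2·t + 5, 2·s]].
At the point, J = [[-12.000, -10.000], [11.000, -4.000]] (det J = 158.000).
Solving J·Δ = −F gives Δ = (0.861, -2.633).
Then the next iterate is (s, t)₁ = (-1.139, 0.367).

(-1.139, 0.367)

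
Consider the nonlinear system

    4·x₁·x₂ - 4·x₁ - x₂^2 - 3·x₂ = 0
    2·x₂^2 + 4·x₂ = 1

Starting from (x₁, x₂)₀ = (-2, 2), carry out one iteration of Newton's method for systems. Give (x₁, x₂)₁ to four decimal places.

At (-2, 2): F = (-18.0000, 15.0000).
Jacobian J = [[4·x₂ - 4, 4·x₁ - 2·x₂ - 3], [0, 4·x₂ + 4]].
At the point, J = [[4.0000, -15.0000], [0.0000, 12.0000]] (det J = 48.0000).
Solving J·Δ = −F gives Δ = (-0.1875, -1.2500).
Then the next iterate is (x₁, x₂)₁ = (-2.1875, 0.7500).

(-2.1875, 0.7500)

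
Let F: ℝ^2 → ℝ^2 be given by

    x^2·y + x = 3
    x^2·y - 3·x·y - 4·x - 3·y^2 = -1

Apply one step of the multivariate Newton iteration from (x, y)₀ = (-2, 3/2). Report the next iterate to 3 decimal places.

At (-2, 3/2): F = (1.000, 17.250).
Jacobian J = [[2·x·y + 1, x^2], [2·x·y - 3·y - 4, x^2 - 3·x - 6·y]].
At the point, J = [[-5.000, 4.000], [-14.500, 1.000]] (det J = 53.000).
Solving J·Δ = −F gives Δ = (1.283, 1.354).
Then the next iterate is (x, y)₁ = (-0.717, 2.854).

(-0.717, 2.854)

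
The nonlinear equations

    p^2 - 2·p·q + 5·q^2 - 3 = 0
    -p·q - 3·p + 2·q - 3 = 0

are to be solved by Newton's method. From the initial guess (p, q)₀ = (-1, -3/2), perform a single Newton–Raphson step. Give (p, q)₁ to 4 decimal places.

At (-1, -3/2): F = (6.2500, -4.5000).
Jacobian J = [[2·p - 2·q, -2·p + 10·q], [-q - 3, -p + 2]].
At the point, J = [[1.0000, -13.0000], [-1.5000, 3.0000]] (det J = -16.5000).
Solving J·Δ = −F gives Δ = (-2.4091, 0.2955).
Then the next iterate is (p, q)₁ = (-3.4091, -1.2045).

(-3.4091, -1.2045)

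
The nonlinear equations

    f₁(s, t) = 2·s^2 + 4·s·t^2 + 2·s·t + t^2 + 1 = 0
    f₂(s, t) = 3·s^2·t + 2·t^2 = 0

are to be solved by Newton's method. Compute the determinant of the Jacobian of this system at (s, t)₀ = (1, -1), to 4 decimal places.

-54.0000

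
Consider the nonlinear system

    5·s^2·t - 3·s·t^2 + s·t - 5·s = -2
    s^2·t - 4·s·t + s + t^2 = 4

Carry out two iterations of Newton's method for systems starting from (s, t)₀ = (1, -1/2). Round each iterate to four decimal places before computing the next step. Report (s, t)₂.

At (1, -1/2): F = (-6.7500, -1.2500).
Jacobian J = [[10·s·t - 3·t^2 + t - 5, 5·s^2 - 6·s·t + s], [2·s·t - 4·t + 1, s^2 - 4·s + 2·t]].
At the point, J = [[-11.2500, 9.0000], [2.0000, -4.0000]] (det J = 27.0000).
Solving J·Δ = −F gives Δ = (-1.4167, -1.0208).
Then the next iterate is (s, t)₁ = (-0.4167, -1.5208).
Round to (-0.4167, -1.5208) and repeat: F = (6.288139, -4.902807), J = [[-7.122124, -3.350810], [8.350635, -1.201161]].
Δ = (0.6564, 0.4815), so (s, t)₂ = (0.2397, -1.0393).

(0.2397, -1.0393)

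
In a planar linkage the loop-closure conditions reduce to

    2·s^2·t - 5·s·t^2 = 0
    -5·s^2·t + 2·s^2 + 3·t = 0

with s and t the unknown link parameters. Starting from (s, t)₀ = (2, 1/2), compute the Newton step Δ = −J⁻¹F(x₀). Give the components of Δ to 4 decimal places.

(-0.5222, 0.0320)

At (2, 1/2): F = (1.5000, -0.5000).
Jacobian J = [[4·s·t - 5·t^2, 2·s^2 - 10·s·t], [-10·s·t + 4·s, -5·s^2 + 3]].
At the point, J = [[2.7500, -2.0000], [-2.0000, -17.0000]] (det J = -50.7500).
Solving J·Δ = −F gives Δ = (-0.5222, 0.0320).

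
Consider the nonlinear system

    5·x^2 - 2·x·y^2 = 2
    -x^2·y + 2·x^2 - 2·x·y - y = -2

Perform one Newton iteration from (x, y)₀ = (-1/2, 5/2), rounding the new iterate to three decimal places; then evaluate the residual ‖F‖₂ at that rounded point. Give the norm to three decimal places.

0.455

At (-1/2, 5/2): F = (5.500, 1.875).
Jacobian J = [[10·x - 2·y^2, -4·x·y], [-2·x·y + 4·x - 2·y, -x^2 - 2·x - 1]].
At the point, J = [[-17.500, 5.000], [-4.500, -0.250]] (det J = 26.875).
Solving J·Δ = −F gives Δ = (0.400, 0.300).
Then the next iterate is (x, y)₁ = (-0.100, 2.800).
Re-evaluating at (-0.100, 2.800): F = (-0.382, -0.248), so ‖F‖₂ = 0.455.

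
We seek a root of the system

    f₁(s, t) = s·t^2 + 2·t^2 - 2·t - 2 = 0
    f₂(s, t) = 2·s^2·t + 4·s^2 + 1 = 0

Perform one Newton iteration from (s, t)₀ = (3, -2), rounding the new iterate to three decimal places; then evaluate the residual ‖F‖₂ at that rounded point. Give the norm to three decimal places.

1.300

At (3, -2): F = (22.000, 1.000).
Jacobian J = [[t^2, 2·s·t + 4·t - 2], [4·s·t + 8·s, 2·s^2]].
At the point, J = [[4.000, -22.000], [0.000, 18.000]] (det J = 72.000).
Solving J·Δ = −F gives Δ = (-5.806, -0.056).
Then the next iterate is (s, t)₁ = (-2.806, -2.056).
Re-evaluating at (-2.806, -2.056): F = (-1.29507, 0.11815), so ‖F‖₂ = 1.300.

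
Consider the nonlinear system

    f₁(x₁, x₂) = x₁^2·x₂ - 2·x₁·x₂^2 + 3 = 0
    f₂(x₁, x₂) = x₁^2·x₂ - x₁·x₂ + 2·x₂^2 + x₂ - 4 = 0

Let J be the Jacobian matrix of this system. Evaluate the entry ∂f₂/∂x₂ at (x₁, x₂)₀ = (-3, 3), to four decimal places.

25.0000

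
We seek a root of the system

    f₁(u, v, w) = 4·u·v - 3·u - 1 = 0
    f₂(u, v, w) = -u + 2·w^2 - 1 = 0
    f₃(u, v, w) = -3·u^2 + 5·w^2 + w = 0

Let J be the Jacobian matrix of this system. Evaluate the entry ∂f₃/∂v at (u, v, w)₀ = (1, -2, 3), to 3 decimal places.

∂f₃/∂v = 0.
At (1, -2, 3) this is 0.000.

0.000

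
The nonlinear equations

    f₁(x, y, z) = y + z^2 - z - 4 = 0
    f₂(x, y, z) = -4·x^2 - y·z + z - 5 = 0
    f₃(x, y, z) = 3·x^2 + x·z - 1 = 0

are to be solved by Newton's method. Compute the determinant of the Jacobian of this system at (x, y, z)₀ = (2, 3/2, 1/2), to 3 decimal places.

J = [[0, 1, 2·z - 1], [-8·x, -z, -y + 1], [6·x + z, 0, x]].
At the point, J = [[0.000, 1.000, 0.000], [-16.000, -0.500, -0.500], [12.500, 0.000, 2.000]].
det J = 25.750.

25.750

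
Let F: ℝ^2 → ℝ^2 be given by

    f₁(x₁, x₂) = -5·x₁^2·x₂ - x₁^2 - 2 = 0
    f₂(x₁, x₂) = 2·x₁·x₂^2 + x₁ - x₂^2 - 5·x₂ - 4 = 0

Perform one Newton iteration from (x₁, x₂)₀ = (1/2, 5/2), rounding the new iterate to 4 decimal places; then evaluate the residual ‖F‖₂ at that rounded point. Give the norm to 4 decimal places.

At (1/2, 5/2): F = (-5.3750, -16.0000).
Jacobian J = [[-10·x₁·x₂ - 2·x₁, -5·x₁^2], [2·x₂^2 + 1, 4·x₁·x₂ - 2·x₂ - 5]].
At the point, J = [[-13.5000, -1.2500], [13.5000, -5.0000]] (det J = 84.3750).
Solving J·Δ = −F gives Δ = (-0.0815, -3.4200).
Then the next iterate is (x₁, x₂)₁ = (0.4185, -0.9200).
Re-evaluating at (0.4185, -0.9200): F = (-1.369488, 0.880537), so ‖F‖₂ = 1.6281.

1.6281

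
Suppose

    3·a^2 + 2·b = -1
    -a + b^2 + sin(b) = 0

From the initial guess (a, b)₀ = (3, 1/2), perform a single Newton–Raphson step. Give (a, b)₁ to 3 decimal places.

At (3, 1/2): F = (29.000, -2.27057).
Jacobian J = [[6·a, 2], [-1, 2·b + cos(b)]].
At the point, J = [[18.000, 2.000], [-1.000, 1.87758]] (det J = 35.79649).
Solving J·Δ = −F gives Δ = (-1.648, 0.332).
Then the next iterate is (a, b)₁ = (1.352, 0.832).

(1.352, 0.832)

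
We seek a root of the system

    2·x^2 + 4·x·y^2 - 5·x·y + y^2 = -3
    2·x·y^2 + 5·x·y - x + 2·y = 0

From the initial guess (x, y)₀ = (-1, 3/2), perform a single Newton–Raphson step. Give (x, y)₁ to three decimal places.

At (-1, 3/2): F = (5.750, -8.000).
Jacobian J = [[4·x + 4·y^2 - 5·y, 8·x·y - 5·x + 2·y], [2·y^2 + 5·y - 1, 4·x·y + 5·x + 2]].
At the point, J = [[-2.500, -4.000], [11.000, -9.000]] (det J = 66.500).
Solving J·Δ = −F gives Δ = (1.259, 0.650).
Then the next iterate is (x, y)₁ = (0.259, 2.150).

(0.259, 2.150)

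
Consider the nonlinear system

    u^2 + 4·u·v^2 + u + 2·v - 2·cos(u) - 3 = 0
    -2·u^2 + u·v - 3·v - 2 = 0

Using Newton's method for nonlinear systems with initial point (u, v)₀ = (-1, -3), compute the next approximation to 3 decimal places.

At (-1, -3): F = (-46.08060, 8.000).
Jacobian J = [[2·u + 4·v^2 + 2·sin(u) + 1, 8·u·v + 2], [-4·u + v, u - 3]].
At the point, J = [[33.31706, 26.000], [1.000, -4.000]] (det J = -159.26823).
Solving J·Δ = −F gives Δ = (-0.149, 1.963).
Then the next iterate is (u, v)₁ = (-1.149, -1.037).

(-1.149, -1.037)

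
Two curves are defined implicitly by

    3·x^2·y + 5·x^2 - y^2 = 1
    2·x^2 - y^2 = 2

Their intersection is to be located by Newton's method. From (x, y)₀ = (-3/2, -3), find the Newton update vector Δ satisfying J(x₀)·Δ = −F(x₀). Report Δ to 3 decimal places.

(0.210, 1.293)

At (-3/2, -3): F = (-19.000, -6.500).
Jacobian J = [[6·x·y + 10·x, 3·x^2 - 2·y], [4·x, -2·y]].
At the point, J = [[12.000, 12.750], [-6.000, 6.000]] (det J = 148.500).
Solving J·Δ = −F gives Δ = (0.210, 1.293).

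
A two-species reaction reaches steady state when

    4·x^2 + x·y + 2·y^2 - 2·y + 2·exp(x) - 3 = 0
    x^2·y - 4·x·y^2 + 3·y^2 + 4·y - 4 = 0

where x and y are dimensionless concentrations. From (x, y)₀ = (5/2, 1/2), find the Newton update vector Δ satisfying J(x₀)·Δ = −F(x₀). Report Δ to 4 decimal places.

(-1.0889, 0.6949)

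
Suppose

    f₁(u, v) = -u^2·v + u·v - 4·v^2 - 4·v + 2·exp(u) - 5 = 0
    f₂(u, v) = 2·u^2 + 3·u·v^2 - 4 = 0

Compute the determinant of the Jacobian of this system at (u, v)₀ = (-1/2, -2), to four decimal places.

J = [[-2·u·v + v + 2·exp(u), -u^2 + u - 8·v - 4], [4·u + 3·v^2, 6·u·v]].
At the point, J = [[-2.786939, 11.2500], [10.0000, 6.0000]].
det J = -129.2216.

-129.2216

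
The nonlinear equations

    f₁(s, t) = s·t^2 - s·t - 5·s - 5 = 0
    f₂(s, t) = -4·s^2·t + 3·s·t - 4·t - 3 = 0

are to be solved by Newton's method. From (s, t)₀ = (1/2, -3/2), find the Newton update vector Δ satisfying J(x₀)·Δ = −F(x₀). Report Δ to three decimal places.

At (1/2, -3/2): F = (-5.625, 2.250).
Jacobian J = [[t^2 - t - 5, 2·s·t - s], [-8·s·t + 3·t, -4·s^2 + 3·s - 4]].
At the point, J = [[-1.250, -2.000], [1.500, -3.500]] (det J = 7.375).
Solving J·Δ = −F gives Δ = (-3.280, -0.763).

(-3.280, -0.763)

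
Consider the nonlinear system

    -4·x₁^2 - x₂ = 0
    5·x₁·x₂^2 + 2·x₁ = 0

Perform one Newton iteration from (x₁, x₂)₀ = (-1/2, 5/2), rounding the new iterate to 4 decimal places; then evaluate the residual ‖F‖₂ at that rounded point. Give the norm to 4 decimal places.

170.4948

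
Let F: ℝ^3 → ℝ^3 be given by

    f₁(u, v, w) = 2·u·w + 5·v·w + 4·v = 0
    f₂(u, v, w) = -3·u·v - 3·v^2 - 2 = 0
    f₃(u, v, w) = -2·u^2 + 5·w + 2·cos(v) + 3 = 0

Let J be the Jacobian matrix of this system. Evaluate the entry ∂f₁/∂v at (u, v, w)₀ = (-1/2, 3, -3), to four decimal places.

∂f₁/∂v = 5·w + 4.
At (-1/2, 3, -3) this is -11.0000.

-11.0000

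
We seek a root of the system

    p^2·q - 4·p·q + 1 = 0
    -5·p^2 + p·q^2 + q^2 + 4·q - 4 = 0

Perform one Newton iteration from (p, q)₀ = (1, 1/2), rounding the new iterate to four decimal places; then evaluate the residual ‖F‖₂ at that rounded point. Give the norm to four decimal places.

At (1, 1/2): F = (-0.5000, -6.5000).
Jacobian J = [[2·p·q - 4·q, p^2 - 4·p], [-10·p + q^2, 2·p·q + 2·q + 4]].
At the point, J = [[-1.0000, -3.0000], [-9.7500, 6.0000]] (det J = -35.2500).
Solving J·Δ = −F gives Δ = (-0.6383, 0.0461).
Then the next iterate is (p, q)₁ = (0.3617, 0.5461).
Re-evaluating at (0.3617, 0.5461): F = (0.281347, -2.063641), so ‖F‖₂ = 2.0827.

2.0827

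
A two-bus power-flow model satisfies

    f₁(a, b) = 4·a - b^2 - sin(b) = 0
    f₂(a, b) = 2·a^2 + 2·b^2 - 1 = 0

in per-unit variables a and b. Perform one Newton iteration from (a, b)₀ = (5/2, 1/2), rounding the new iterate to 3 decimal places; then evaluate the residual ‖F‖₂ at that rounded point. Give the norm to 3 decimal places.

10.419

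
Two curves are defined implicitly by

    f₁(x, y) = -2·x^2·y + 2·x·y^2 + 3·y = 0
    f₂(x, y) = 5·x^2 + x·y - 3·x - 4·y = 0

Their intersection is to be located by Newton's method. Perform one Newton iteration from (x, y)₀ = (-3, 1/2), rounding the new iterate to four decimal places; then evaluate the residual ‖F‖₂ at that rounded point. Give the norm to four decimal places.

At (-3, 1/2): F = (-9.0000, 50.5000).
Jacobian J = [[-4·x·y + 2·y^2, -2·x^2 + 4·x·y + 3], [10·x + y - 3, x - 4]].
At the point, J = [[6.5000, -21.0000], [-32.5000, -7.0000]] (det J = -728.0000).
Solving J·Δ = −F gives Δ = (1.5433, 0.0491).
Then the next iterate is (x, y)₁ = (-1.4567, 0.5491).
Re-evaluating at (-1.4567, 0.5491): F = (-1.561474, 11.983700), so ‖F‖₂ = 12.0850.

12.0850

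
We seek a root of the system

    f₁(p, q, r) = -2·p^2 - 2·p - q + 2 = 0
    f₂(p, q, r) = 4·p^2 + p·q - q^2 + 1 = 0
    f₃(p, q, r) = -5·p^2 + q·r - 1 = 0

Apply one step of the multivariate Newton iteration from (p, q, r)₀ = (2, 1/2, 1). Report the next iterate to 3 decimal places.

(0.885, 1.154, -3.923)

At (2, 1/2, 1): F = (-10.500, 17.750, -20.500).
Jacobian J = [[-4·p - 2, -1, 0], [8·p + q, p - 2·q, 0], [-10·p, r, q]].
At the point, J = [[-10.000, -1.000, 0.000], [16.500, 1.000, 0.000], [-20.000, 1.000, 0.500]] (det J = 3.250).
Solving J·Δ = −F gives Δ = (-1.115, 0.654, -4.923).
Then the next iterate is (p, q, r)₁ = (0.885, 1.154, -3.923).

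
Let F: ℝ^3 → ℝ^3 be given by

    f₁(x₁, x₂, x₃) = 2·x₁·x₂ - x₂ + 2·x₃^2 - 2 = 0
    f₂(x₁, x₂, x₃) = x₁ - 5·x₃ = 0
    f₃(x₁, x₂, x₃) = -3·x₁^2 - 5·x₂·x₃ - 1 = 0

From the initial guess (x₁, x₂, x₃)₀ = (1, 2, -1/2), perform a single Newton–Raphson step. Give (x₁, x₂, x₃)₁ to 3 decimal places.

At (1, 2, -1/2): F = (0.500, 3.500, 1.000).
Jacobian J = [[2·x₂, 2·x₁ - 1, 4·x₃], [1, 0, -5], [-6·x₁, -5·x₃, -5·x₂]].
At the point, J = [[4.000, 1.000, -2.000], [1.000, 0.000, -5.000], [-6.000, 2.500, -10.000]] (det J = 85.000).
Solving J·Δ = −F gives Δ = (-0.221, 1.694, 0.656).
Then the next iterate is (x₁, x₂, x₃)₁ = (0.779, 3.694, 0.156).

(0.779, 3.694, 0.156)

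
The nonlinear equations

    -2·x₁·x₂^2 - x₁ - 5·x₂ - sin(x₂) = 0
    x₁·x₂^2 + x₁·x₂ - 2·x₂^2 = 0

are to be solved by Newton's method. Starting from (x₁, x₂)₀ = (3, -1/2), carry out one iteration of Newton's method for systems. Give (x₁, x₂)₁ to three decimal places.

At (3, -1/2): F = (-1.52057, -1.250).
Jacobian J = [[-2·x₂^2 - 1, -4·x₁·x₂ - cos(x₂) - 5], [x₂^2 + x₂, 2·x₁·x₂ + x₁ - 4·x₂]].
At the point, J = [[-1.500, 0.12242], [-0.250, 2.000]] (det J = -2.96940).
Solving J·Δ = −F gives Δ = (-0.973, 0.503).
Then the next iterate is (x₁, x₂)₁ = (2.027, 0.003).

(2.027, 0.003)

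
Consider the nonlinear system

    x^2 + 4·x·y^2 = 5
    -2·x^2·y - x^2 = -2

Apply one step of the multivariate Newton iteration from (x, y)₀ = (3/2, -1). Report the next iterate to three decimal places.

At (3/2, -1): F = (3.250, 4.250).
Jacobian J = [[2·x + 4·y^2, 8·x·y], [-4·x·y - 2·x, -2·x^2]].
At the point, J = [[7.000, -12.000], [3.000, -4.500]] (det J = 4.500).
Solving J·Δ = −F gives Δ = (-8.083, -4.444).
Then the next iterate is (x, y)₁ = (-6.583, -5.444).

(-6.583, -5.444)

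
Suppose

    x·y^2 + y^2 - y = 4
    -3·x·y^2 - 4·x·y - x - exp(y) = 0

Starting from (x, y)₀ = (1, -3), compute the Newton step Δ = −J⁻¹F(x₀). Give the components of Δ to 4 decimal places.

At (1, -3): F = (17.0000, -16.049787).
Jacobian J = [[y^2, 2·x·y + 2·y - 1], [-3·y^2 - 4·y - 1, -6·x·y - 4·x - exp(y)]].
At the point, J = [[9.0000, -13.0000], [-16.0000, 13.950213]] (det J = -82.448084).
Solving J·Δ = −F gives Δ = (0.3457, 1.5471).

(0.3457, 1.5471)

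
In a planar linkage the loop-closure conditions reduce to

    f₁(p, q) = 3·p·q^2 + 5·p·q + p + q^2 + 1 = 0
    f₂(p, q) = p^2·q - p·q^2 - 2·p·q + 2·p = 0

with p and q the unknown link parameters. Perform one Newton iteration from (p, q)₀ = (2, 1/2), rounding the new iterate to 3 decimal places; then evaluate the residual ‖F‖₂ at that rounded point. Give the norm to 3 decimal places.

At (2, 1/2): F = (9.750, 3.500).
Jacobian J = [[3·q^2 + 5·q + 1, 6·p·q + 5·p + 2·q], [2·p·q - q^2 - 2·q + 2, p^2 - 2·p·q - 2·p]].
At the point, J = [[4.250, 17.000], [2.750, -2.000]] (det J = -55.250).
Solving J·Δ = −F gives Δ = (-1.430, -0.216).
Then the next iterate is (p, q)₁ = (0.570, 0.284).
Re-evaluating at (0.570, 0.284): F = (2.59798, 0.86254), so ‖F‖₂ = 2.737.

2.737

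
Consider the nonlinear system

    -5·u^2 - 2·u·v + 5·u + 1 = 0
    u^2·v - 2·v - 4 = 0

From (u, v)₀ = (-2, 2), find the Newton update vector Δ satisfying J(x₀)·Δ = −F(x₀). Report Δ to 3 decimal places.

(0.568, 2.270)

At (-2, 2): F = (-21.000, 0.000).
Jacobian J = [[-10·u - 2·v + 5, -2·u], [2·u·v, u^2 - 2]].
At the point, J = [[21.000, 4.000], [-8.000, 2.000]] (det J = 74.000).
Solving J·Δ = −F gives Δ = (0.568, 2.270).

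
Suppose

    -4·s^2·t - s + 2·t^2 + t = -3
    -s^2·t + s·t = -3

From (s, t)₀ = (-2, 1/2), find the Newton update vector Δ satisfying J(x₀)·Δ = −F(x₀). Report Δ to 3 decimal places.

At (-2, 1/2): F = (-2.000, 0.000).
Jacobian J = [[-8·s·t - 1, -4·s^2 + 4·t + 1], [-2·s·t + t, -s^2 + s]].
At the point, J = [[7.000, -13.000], [2.500, -6.000]] (det J = -9.500).
Solving J·Δ = −F gives Δ = (1.263, 0.526).

(1.263, 0.526)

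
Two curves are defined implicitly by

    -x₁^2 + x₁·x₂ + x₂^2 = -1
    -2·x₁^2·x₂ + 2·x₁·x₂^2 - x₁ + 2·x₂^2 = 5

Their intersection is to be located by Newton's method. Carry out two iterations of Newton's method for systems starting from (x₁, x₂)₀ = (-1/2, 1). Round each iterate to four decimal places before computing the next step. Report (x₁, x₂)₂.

At (-1/2, 1): F = (1.2500, -4.0000).
Jacobian J = [[-2·x₁ + x₂, x₁ + 2·x₂], [-4·x₁·x₂ + 2·x₂^2 - 1, -2·x₁^2 + 4·x₁·x₂ + 4·x₂]].
At the point, J = [[2.0000, 1.5000], [3.0000, 1.5000]] (det J = -1.5000).
Solving J·Δ = −F gives Δ = (5.2500, -7.8333).
Then the next iterate is (x₁, x₂)₁ = (4.7500, -6.8333).
Round to (4.7500, -6.8333) and repeat: F = (-7.326686, 835.583535), J = [[-16.3333, -8.9166], [222.220678, -202.2909]].
Δ = (-1.6900, 2.2741), so (x₁, x₂)₂ = (3.0600, -4.5592).

(3.0600, -4.5592)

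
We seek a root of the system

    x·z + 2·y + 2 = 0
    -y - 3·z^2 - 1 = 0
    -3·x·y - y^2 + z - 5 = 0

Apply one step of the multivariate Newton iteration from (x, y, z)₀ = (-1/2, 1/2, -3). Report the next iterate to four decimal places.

At (-1/2, 1/2, -3): F = (4.5000, -28.5000, -7.5000).
Jacobian J = [[z, 2, x], [0, -1, -6·z], [-3·y, -3·x - 2·y, 1]].
At the point, J = [[-3.0000, 2.0000, -0.5000], [0.0000, -1.0000, 18.0000], [-1.5000, 0.5000, 1.0000]] (det J = -23.2500).
Solving J·Δ = −F gives Δ = (-10.6290, -18.0484, 0.5806).
Then the next iterate is (x, y, z)₁ = (-11.1290, -17.5484, -2.4194).

(-11.1290, -17.5484, -2.4194)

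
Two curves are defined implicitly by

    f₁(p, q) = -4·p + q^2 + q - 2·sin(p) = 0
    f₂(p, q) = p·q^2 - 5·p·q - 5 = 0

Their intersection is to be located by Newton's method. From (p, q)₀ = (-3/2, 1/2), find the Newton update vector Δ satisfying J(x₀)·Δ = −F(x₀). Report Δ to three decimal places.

(2.738, 1.298)

At (-3/2, 1/2): F = (8.74499, -1.625).
Jacobian J = [[-2·cos(p) - 4, 2·q + 1], [q^2 - 5·q, 2·p·q - 5·p]].
At the point, J = [[-4.14147, 2.000], [-2.250, 6.000]] (det J = -20.34885).
Solving J·Δ = −F gives Δ = (2.738, 1.298).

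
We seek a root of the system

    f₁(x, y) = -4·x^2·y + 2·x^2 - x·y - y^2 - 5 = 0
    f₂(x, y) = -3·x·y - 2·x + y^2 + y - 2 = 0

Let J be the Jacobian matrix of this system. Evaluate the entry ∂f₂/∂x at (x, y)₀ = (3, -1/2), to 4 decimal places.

∂f₂/∂x = -3·y - 2.
At (3, -1/2) this is -0.5000.

-0.5000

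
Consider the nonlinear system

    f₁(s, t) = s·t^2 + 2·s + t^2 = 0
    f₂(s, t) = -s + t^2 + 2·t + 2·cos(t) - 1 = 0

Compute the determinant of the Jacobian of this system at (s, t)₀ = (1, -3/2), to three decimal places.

J = [[t^2 + 2, 2·s·t + 2·t], [-1, 2·t - 2·sin(t) + 2]].
At the point, J = [[4.250, -6.000], [-1.000, 0.99499]].
det J = -1.771.

-1.771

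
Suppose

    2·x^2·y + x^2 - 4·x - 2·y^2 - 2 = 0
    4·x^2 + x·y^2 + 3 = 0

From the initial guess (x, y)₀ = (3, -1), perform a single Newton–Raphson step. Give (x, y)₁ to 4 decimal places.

At (3, -1): F = (-25.0000, 42.0000).
Jacobian J = [[4·x·y + 2·x - 4, 2·x^2 - 4·y], [8·x + y^2, 2·x·y]].
At the point, J = [[-10.0000, 22.0000], [25.0000, -6.0000]] (det J = -490.0000).
Solving J·Δ = −F gives Δ = (-1.5796, 0.4184).
Then the next iterate is (x, y)₁ = (1.4204, -0.5816).

(1.4204, -0.5816)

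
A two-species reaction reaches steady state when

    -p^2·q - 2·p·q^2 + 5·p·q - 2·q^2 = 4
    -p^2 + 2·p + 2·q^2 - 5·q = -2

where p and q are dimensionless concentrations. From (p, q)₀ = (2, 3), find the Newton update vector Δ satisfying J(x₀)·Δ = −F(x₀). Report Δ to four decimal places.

(-0.7879, -0.9394)

At (2, 3): F = (-40.0000, 5.0000).
Jacobian J = [[-2·p·q - 2·q^2 + 5·q, -p^2 - 4·p·q + 5·p - 4·q], [-2·p + 2, 4·q - 5]].
At the point, J = [[-15.0000, -30.0000], [-2.0000, 7.0000]] (det J = -165.0000).
Solving J·Δ = −F gives Δ = (-0.7879, -0.9394).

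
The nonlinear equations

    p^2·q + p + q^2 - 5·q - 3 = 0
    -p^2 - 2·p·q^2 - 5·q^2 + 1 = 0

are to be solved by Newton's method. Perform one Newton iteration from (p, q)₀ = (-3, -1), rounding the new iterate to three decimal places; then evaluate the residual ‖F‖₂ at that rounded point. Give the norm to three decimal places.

At (-3, -1): F = (-9.000, -7.000).
Jacobian J = [[2·p·q + 1, p^2 + 2·q - 5], [-2·p - 2·q^2, -4·p·q - 10·q]].
At the point, J = [[7.000, 2.000], [4.000, -2.000]] (det J = -22.000).
Solving J·Δ = −F gives Δ = (1.455, -0.591).
Then the next iterate is (p, q)₁ = (-1.545, -1.591).
Re-evaluating at (-1.545, -1.591): F = (2.14352, -6.22177), so ‖F‖₂ = 6.581.

6.581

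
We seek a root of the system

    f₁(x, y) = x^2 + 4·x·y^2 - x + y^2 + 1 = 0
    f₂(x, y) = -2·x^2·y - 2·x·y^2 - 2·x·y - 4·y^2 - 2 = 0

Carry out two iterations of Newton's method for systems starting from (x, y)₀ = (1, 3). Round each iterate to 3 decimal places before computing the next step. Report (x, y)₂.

(-7.049, 3.791)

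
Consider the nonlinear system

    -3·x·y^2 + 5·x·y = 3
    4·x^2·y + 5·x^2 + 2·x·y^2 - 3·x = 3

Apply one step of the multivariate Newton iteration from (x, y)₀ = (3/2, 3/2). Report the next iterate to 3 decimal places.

(1.000, 1.125)

At (3/2, 3/2): F = (-1.875, 24.000).
Jacobian J = [[-3·y^2 + 5·y, -6·x·y + 5·x], [8·x·y + 10·x + 2·y^2 - 3, 4·x^2 + 4·x·y]].
At the point, J = [[0.750, -6.000], [34.500, 18.000]] (det J = 220.500).
Solving J·Δ = −F gives Δ = (-0.500, -0.375).
Then the next iterate is (x, y)₁ = (1.000, 1.125).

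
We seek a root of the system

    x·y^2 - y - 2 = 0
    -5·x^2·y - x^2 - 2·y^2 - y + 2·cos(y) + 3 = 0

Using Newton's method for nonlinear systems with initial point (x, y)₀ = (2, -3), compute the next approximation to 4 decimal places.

At (2, -3): F = (19.0000, 42.020015).
Jacobian J = [[y^2, 2·x·y - 1], [-10·x·y - 2·x, -5·x^2 - 4·y - 2·sin(y) - 1]].
At the point, J = [[9.0000, -13.0000], [56.0000, -8.717760]] (det J = 649.540160).
Solving J·Δ = −F gives Δ = (-0.5860, 1.0559).
Then the next iterate is (x, y)₁ = (1.4140, -1.9441).

(1.4140, -1.9441)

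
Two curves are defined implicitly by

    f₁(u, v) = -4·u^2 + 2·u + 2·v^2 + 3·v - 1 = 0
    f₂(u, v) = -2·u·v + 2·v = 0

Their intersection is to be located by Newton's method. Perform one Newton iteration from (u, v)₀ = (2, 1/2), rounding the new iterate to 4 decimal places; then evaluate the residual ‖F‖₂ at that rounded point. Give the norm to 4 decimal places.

2.6651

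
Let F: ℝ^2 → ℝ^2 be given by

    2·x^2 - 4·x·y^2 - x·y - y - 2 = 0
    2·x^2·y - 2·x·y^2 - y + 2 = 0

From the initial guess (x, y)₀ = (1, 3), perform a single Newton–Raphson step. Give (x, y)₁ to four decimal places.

(0.4585, 2.1135)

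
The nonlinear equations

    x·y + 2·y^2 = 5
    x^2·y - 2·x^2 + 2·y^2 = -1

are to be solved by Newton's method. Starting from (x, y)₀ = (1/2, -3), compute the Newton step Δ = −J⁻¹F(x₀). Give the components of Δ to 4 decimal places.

(3.1011, 0.1910)

At (1/2, -3): F = (11.5000, 17.7500).
Jacobian J = [[y, x + 4·y], [2·x·y - 4·x, x^2 + 4·y]].
At the point, J = [[-3.0000, -11.5000], [-5.0000, -11.7500]] (det J = -22.2500).
Solving J·Δ = −F gives Δ = (3.1011, 0.1910).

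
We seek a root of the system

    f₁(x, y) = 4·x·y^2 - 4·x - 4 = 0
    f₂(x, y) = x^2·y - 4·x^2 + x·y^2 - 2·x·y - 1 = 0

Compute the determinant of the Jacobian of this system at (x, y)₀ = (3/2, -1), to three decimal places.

-144.000

J = [[4·y^2 - 4, 8·x·y], [2·x·y - 8·x + y^2 - 2·y, x^2 + 2·x·y - 2·x]].
At the point, J = [[0.000, -12.000], [-12.000, -3.750]].
det J = -144.000.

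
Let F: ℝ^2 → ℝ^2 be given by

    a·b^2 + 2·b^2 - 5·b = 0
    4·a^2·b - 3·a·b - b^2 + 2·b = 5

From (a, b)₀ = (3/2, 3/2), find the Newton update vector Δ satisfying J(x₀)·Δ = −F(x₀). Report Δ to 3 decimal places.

At (3/2, 3/2): F = (0.375, 2.500).
Jacobian J = [[b^2, 2·a·b + 4·b - 5], [8·a·b - 3·b, 4·a^2 - 3·a - 2·b + 2]].
At the point, J = [[2.250, 5.500], [13.500, 3.500]] (det J = -66.375).
Solving J·Δ = −F gives Δ = (-0.187, 0.008).

(-0.187, 0.008)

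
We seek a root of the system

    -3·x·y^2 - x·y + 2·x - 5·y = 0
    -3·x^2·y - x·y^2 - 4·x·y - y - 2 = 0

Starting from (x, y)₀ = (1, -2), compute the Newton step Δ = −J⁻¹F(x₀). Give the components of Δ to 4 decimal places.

(-1.0625, -1.7500)

At (1, -2): F = (2.0000, 10.0000).
Jacobian J = [[-3·y^2 - y + 2, -6·x·y - x - 5], [-6·x·y - y^2 - 4·y, -3·x^2 - 2·x·y - 4·x - 1]].
At the point, J = [[-8.0000, 6.0000], [16.0000, -4.0000]] (det J = -64.0000).
Solving J·Δ = −F gives Δ = (-1.0625, -1.7500).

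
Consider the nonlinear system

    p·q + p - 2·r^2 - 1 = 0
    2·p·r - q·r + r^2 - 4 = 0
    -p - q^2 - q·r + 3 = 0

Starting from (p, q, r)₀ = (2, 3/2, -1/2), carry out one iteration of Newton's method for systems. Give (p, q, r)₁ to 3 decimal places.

(-0.600, 1.350, 1.150)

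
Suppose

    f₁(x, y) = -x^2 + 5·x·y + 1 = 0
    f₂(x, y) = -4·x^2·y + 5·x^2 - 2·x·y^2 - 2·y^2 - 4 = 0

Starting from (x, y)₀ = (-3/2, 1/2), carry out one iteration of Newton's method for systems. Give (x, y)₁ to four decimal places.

(-0.9577, 0.2310)

At (-3/2, 1/2): F = (-5.0000, 3.0000).
Jacobian J = [[-2·x + 5·y, 5·x], [-8·x·y + 10·x - 2·y^2, -4·x^2 - 4·x·y - 4·y]].
At the point, J = [[5.5000, -7.5000], [-9.5000, -8.0000]] (det J = -115.2500).
Solving J·Δ = −F gives Δ = (0.5423, -0.2690).
Then the next iterate is (x, y)₁ = (-0.9577, 0.2310).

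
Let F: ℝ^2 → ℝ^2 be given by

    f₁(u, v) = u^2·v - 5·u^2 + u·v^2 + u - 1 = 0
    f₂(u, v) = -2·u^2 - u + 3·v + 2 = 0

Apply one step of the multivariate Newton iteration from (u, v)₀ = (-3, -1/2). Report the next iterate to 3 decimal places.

(-2.615, 2.923)

At (-3, -1/2): F = (-54.250, -14.500).
Jacobian J = [[2·u·v - 10·u + v^2 + 1, u^2 + 2·u·v], [-4·u - 1, 3]].
At the point, J = [[34.250, 12.000], [11.000, 3.000]] (det J = -29.250).
Solving J·Δ = −F gives Δ = (0.385, 3.423).
Then the next iterate is (u, v)₁ = (-2.615, 2.923).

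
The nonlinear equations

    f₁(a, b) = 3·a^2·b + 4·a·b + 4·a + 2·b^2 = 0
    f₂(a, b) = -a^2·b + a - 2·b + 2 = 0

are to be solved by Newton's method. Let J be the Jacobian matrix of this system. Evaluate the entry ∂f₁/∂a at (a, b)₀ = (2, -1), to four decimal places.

∂f₁/∂a = 6·a·b + 4·b + 4.
At (2, -1) this is -12.0000.

-12.0000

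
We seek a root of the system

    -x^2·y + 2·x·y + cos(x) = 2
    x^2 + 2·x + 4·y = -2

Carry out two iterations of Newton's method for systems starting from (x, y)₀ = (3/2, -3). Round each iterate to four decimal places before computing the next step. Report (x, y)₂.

(3.3387, -4.5659)

At (3/2, -3): F = (-4.179263, -4.7500).
Jacobian J = [[-2·x·y + 2·y - sin(x), -x^2 + 2·x], [2·x + 2, 4]].
At the point, J = [[2.002505, 0.7500], [5.0000, 4.0000]] (det J = 4.260020).
Solving J·Δ = −F gives Δ = (3.0879, -2.6724).
Then the next iterate is (x, y)₁ = (4.5879, -5.6724).
Round to (4.5879, -5.6724) and repeat: F = (65.224387, 9.535026), J = [[41.696269, -11.873026], [11.1758, 4.0000]].
Δ = (-1.2492, 1.1065), so (x, y)₂ = (3.3387, -4.5659).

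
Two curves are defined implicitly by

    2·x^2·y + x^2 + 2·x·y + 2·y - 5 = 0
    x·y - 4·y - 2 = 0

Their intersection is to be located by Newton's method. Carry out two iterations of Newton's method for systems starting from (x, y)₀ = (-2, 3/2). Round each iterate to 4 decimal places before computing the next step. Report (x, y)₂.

At (-2, 3/2): F = (8.0000, -11.0000).
Jacobian J = [[4·x·y + 2·x + 2·y, 2·x^2 + 2·x + 2], [y, x - 4]].
At the point, J = [[-13.0000, 6.0000], [1.5000, -6.0000]] (det J = 69.0000).
Solving J·Δ = −F gives Δ = (-0.2609, -1.8986).
Then the next iterate is (x, y)₁ = (-2.2609, -0.3986).
Round to (-2.2609, -0.3986) and repeat: F = (-2.958164, 0.495595), J = [[-1.714221, 7.701538], [-0.3986, -6.2609]].
Δ = (-1.0653, 0.1470), so (x, y)₂ = (-3.3262, -0.2516).

(-3.3262, -0.2516)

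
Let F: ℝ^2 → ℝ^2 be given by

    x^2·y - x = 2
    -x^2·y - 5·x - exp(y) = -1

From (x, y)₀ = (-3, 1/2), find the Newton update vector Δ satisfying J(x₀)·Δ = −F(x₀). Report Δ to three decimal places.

At (-3, 1/2): F = (5.500, 9.85128).
Jacobian J = [[2·x·y - 1, x^2], [-2·x·y - 5, -x^2 - exp(y)]].
At the point, J = [[-4.000, 9.000], [-2.000, -10.64872]] (det J = 60.59489).
Solving J·Δ = −F gives Δ = (2.430, 0.469).

(2.430, 0.469)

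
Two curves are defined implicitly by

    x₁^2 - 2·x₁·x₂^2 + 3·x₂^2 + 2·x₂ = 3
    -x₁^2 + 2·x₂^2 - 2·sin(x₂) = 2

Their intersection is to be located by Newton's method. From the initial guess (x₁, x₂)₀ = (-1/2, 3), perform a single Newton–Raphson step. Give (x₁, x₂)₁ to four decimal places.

(0.0025, 1.8576)

At (-1/2, 3): F = (39.2500, 15.467760).
Jacobian J = [[2·x₁ - 2·x₂^2, -4·x₁·x₂ + 6·x₂ + 2], [-2·x₁, 4·x₂ - 2·cos(x₂)]].
At the point, J = [[-19.0000, 26.0000], [1.0000, 13.979985]] (det J = -291.619715).
Solving J·Δ = −F gives Δ = (0.5025, -1.1424).
Then the next iterate is (x₁, x₂)₁ = (0.0025, 1.8576).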